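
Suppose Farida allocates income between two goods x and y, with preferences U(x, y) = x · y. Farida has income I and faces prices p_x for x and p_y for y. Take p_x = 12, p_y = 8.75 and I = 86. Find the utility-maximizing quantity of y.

y* = 4.9143

Demand: x*(p_x,p_y,I) = 0.5·I/p_x and y* = 0.5·I/p_y.
At p_x=12, p_y=8.75, I=86: y* = 0.5·86/8.75 = 4.9143.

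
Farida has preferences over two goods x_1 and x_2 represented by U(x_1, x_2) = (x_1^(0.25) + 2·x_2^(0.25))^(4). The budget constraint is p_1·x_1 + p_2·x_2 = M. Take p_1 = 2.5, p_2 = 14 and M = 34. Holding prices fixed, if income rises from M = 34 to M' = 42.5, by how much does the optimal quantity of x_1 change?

MRS = MU_x_1/MU_x_2 = (1/2)·(x_2/x_1)^(0.75). Set equal to p_1/p_2.
Solve for the ratio: x_2/x_1 = [2·p_1/p_2]^(4/3).
Substitute x_2 = (x_2/x_1)·x_1 into the budget: x_1* = M/(p_1 + p_2·(x_2/x_1)).
Numerically x_2/x_1 = 0.25339, so x_1* = 34/(2.5 + 14·0.25339) = 5.6222.
At M' = 42.5: x_1* = 7.0277. Change: 7.0277 − 5.6222 = 1.4055.

Δx_1* = 1.4055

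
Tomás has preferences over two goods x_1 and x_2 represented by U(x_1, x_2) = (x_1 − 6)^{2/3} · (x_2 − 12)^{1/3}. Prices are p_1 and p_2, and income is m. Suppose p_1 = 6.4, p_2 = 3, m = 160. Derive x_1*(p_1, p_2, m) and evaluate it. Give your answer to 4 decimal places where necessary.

Let x_1' = x_1−6, x_2' = x_2−12. MRS = 2·x_2'/x_1' = p_1/p_2.
After buying the subsistence bundle (6, 12), a share 2/3 of the remaining income goes to x_1: x_1* = 6 + 2/3·(m − 6p_1 − 12p_2)/p_1.
Discretionary income = 160 − 6·6.4 − 12·3 = 85.6; x_1* = 6 + 2/3·85.6/6.4 = 14.9167.

x_1* = 14.9167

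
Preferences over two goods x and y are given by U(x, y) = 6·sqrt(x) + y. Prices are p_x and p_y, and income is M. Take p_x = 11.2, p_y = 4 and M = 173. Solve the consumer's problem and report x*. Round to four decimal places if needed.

MU_x = 3/√x, MU_y = 1. Tangency: 3/√x = p_x/p_y.
Thus x* = (3·p_y/p_x)² — independent of M — with the rest of income spent on y.
Plugging in: x* = (3·4/11.2)² = 1.148.

x* = 1.148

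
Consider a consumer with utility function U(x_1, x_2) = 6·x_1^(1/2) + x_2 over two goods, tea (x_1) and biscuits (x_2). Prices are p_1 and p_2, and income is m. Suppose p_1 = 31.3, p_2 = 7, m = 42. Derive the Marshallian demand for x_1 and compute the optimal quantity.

x_1* = 0.4501

MU_x_1 = 3/√x_1, MU_x_2 = 1. Tangency: 3/√x_1 = p_1/p_2.
Solve: √x_1 = 3·p_2/p_1, so x_1*(p_1,p_2) = (3·p_2/p_1)², and x_2* = (m − p_1·x_1*)/p_2.
Plugging in: x_1* = (3·7/31.3)² = 0.4501.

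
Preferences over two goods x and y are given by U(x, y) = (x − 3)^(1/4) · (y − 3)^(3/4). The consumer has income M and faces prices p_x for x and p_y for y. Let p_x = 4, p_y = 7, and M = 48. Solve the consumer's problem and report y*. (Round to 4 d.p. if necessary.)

This is Cobb-Douglas in (x−3, y−3): tangency gives 0.25·p_y·(y−3) = 0.75·p_x·(x−3).
Substituting into the budget: x* = 3 + 0.25·(M − 3·p_x − 3·p_y)/p_x, and y* = 3 + 0.75·(…)/p_y.
Discretionary income = 48 − 3·4 − 3·7 = 15; y* = 3 + 0.75·15/7 = 4.6071.

y* = 4.6071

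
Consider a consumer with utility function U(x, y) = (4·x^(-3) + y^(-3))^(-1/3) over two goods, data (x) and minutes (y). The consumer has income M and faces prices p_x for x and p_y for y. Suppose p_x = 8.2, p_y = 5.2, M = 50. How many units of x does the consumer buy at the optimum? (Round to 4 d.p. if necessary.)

From the CES first-order condition, 4·(y/x)^(4) = p_x/p_y.
Hence y/x = ((1/4)·p_x/p_y)^(1/(4)), i.e. raised to the 0.25 power.
With the ratio pinned down, the budget gives x* = M/(p_x + p_y·(y/x)) and y* = (y/x)·x*.
Numerically y/x = 0.792388, so x* = 50/(8.2 + 5.2·0.792388) = 4.0583.

x* = 4.0583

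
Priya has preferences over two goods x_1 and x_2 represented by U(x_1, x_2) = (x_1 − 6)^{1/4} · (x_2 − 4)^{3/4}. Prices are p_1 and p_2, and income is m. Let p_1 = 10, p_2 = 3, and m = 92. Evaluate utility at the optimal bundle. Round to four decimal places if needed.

V = 2.8117

After buying the subsistence bundle (6, 4), a share 0.25 of the remaining income goes to x_1: x_1* = 6 + 0.25·(m − 6p_1 − 4p_2)/p_1.
Discretionary income = 92 − 6·10 − 4·3 = 20; x_1* = 6 + 0.25·20/10 = 6.5; x_2* = 4 + 0.75·20/3 = 9.
Utility at the optimum: U(6.5, 9) = 2.8117.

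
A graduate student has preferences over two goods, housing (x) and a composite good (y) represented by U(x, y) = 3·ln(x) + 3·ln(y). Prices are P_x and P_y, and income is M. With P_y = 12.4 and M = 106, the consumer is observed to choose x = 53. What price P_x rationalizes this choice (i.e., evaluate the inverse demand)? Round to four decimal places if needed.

Tangency: MRS = y/x = P_x/P_y.
Rearranging, P_y·y = P_x·x. Substituting into the budget gives P_x·x·(1 + 1) = M.
Demand: x*(P_x,P_y,M) = 0.5·M/P_x and y* = 0.5·M/P_y.
Set x* = 53 in the demand function and solve for P_x: P_x = 1.

P_x = 1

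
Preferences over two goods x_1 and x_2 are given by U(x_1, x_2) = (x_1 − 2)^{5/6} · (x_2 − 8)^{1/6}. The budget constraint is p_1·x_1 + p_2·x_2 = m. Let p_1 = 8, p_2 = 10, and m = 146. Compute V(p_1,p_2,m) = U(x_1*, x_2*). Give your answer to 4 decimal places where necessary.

V = 3.8375

This is Cobb-Douglas in (x_1−2, x_2−8): tangency gives 5/6·p_2·(x_2−8) = 1/6·p_1·(x_1−2).
Substituting into the budget: x_1* = 2 + 5/6·(m − 2·p_1 − 8·p_2)/p_1, and x_2* = 8 + 1/6·(…)/p_2.
Discretionary income = 146 − 2·8 − 8·10 = 50; x_1* = 2 + 5/6·50/8 = 7.2083; x_2* = 8 + 1/6·50/10 = 8.8333.
Utility at the optimum: U(7.2083, 8.8333) = 3.8375.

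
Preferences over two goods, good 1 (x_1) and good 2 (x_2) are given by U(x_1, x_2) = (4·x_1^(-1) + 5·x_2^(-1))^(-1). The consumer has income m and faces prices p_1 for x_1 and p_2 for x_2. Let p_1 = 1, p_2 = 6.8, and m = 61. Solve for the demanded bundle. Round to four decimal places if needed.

MRS = MU_x_1/MU_x_2 = (4/5)·(x_2/x_1)^(2). Set equal to p_1/p_2.
Hence x_2/x_1 = ((5/4)·p_1/p_2)^(1/(2)), i.e. raised to the 0.5 power.
Substitute x_2 = (x_2/x_1)·x_1 into the budget: x_1* = m/(p_1 + p_2·(x_2/x_1)).
Numerically x_2/x_1 = 0.428746, so x_1* = 61/(1 + 6.8·0.428746) = 15.5792 and x_2* = 0.428746·15.5792 = 6.6795.

x_1* = 15.5792, x_2* = 6.6795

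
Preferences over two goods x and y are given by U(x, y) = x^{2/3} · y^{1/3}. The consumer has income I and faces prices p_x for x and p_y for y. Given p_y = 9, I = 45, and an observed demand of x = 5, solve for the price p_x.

p_x = 6

The MRS is 2·y/x. Set MRS = p_x/p_y.
Rearranging, p_y·y = (1/2)·p_x·x. Substituting into the budget gives p_x·x·(1 + (1/2)) = I.
Demand: x*(p_x,p_y,I) = 2/3·I/p_x and y* = 1/3·I/p_y.
Set x* = 5 in the demand function and solve for p_x: p_x = 6.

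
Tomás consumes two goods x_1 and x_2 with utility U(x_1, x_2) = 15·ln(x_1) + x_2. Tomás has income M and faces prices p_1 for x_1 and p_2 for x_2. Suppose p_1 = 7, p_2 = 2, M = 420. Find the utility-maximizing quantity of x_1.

x_1* = 4.2857

MU_x_1 = 15/x_1, MU_x_2 = 1. Tangency: 15/x_1 = p_1/p_2.
So x_1*(p_1,p_2) = 15·p_2/p_1, independent of income; and x_2* = (M − 15·p_2)/p_2.
At the given prices: x_1* = 15·2/7 = 4.2857.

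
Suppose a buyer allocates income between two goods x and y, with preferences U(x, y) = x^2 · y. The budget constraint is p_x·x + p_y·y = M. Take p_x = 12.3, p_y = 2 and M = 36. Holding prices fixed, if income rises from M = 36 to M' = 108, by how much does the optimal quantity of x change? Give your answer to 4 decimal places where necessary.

Tangency: MRS = 2·y/x = p_x/p_y.
Rearranging, p_y·y = (1/2)·p_x·x. Substituting into the budget gives p_x·x·(1 + (1/2)) = M.
Demand: x*(p_x,p_y,M) = 2/3·M/p_x and y* = 1/3·M/p_y.
At p_x=12.3, p_y=2, M=36: x* = 2/3·36/12.3 = 1.9512.
At M' = 108: x* = 5.8537. Change: 5.8537 − 1.9512 = 3.9024.

Δx* = 3.9024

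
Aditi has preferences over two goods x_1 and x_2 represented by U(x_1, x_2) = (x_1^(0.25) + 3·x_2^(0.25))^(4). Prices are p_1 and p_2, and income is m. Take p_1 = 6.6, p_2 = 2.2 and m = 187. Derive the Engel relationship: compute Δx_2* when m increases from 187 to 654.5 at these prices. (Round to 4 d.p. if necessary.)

Δx_2* = 183.1502

From the CES first-order condition, (1/3)·(x_2/x_1)^(0.75) = p_1/p_2.
Hence x_2/x_1 = (3·p_1/p_2)^(1/(0.75)), i.e. raised to the 4/3 power.
With the ratio pinned down, the budget gives x_1* = m/(p_1 + p_2·(x_2/x_1)) and x_2* = (x_2/x_1)·x_1*.
Numerically x_2/x_1 = 18.720754, so x_1* = 187/(6.6 + 2.2·18.720754) = 3.9133 and x_2* = 18.720754·3.9133 = 73.2601.
At m' = 654.5: x_2* = 256.4103. Change: 256.4103 − 73.2601 = 183.1502.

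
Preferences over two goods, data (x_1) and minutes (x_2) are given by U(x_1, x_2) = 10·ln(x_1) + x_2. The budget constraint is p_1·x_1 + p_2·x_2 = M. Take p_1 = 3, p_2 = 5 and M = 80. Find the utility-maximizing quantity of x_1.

At the given prices: x_1* = 10·5/3 = 16.6667.

x_1* = 16.6667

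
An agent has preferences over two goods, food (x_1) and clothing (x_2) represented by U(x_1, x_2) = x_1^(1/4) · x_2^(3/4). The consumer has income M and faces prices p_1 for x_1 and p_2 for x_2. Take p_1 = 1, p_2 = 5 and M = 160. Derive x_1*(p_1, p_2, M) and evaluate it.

x_1* = 40

The MRS is (1/3)·x_2/x_1. Set MRS = p_1/p_2.
Rearranging, p_2·x_2 = 3·p_1·x_1. Substituting into the budget gives p_1·x_1·(1 + 3) = M.
Demand: x_1*(p_1,p_2,M) = 0.25·M/p_1 and x_2* = 0.75·M/p_2.
At p_1=1, p_2=5, M=160: x_1* = 0.25·160/1 = 40.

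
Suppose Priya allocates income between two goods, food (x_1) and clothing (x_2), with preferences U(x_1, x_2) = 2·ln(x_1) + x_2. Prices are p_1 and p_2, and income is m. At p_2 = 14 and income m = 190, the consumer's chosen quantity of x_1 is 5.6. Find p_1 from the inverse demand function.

p_1 = 5

Set MRS = p_1/p_2: (2/x_1)/1 = p_1/p_2.
So x_1*(p_1,p_2) = 2·p_2/p_1, independent of income; and x_2* = (m − 2·p_2)/p_2.
Set x_1* = 5.6 in the demand function and solve for p_1: p_1 = 5.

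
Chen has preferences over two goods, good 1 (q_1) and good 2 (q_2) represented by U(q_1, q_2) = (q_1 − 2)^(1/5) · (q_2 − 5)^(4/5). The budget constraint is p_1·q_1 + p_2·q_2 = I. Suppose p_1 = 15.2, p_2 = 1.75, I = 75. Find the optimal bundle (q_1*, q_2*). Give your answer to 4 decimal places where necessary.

q_1* = 2.4717, q_2* = 21.3886

This is Cobb-Douglas in (q_1−2, q_2−5): tangency gives 0.2·p_2·(q_2−5) = 0.8·p_1·(q_1−2).
Substituting into the budget: q_1* = 2 + 0.2·(I − 2·p_1 − 5·p_2)/p_1, and q_2* = 5 + 0.8·(…)/p_2.
Discretionary income = 75 − 2·15.2 − 5·1.75 = 35.85; q_1* = 2 + 0.2·35.85/15.2 = 2.4717; q_2* = 5 + 0.8·35.85/1.75 = 21.3886.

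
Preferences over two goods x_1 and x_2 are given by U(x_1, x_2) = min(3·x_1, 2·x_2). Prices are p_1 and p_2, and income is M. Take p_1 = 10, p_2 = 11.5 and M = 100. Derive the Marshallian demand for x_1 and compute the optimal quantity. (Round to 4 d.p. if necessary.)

x_1* = 3.6697

Leontief preferences: the optimum is at the kink where x_1/2 = x_2/3, i.e. x_2 = (3/2)·x_1.
Budget: p_1·x_1 + p_2·(3/2)·x_1 = M, so (2·p_1 + 3·p_2)·x_1 = 2·M.
Demand: x_1*(p_1,p_2,M) = 2·M/(2·p_1 + 3·p_2), x_2* = 3·M/(2·p_1 + 3·p_2).
Here 2·10 + 3·11.5 = 54.5, giving x_1* = 3.6697.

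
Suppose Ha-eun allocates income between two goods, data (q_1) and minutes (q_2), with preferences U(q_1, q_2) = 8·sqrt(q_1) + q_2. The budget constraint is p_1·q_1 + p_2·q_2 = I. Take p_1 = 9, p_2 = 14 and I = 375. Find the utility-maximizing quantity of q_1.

Utility is quasi-linear in q_2; the FOC for q_1 is 4/√q_1 = p_1/p_2.
Solve: √q_1 = 4·p_2/p_1, so q_1*(p_1,p_2) = (4·p_2/p_1)², and q_2* = (I − p_1·q_1*)/p_2.
Plugging in: q_1* = (4·14/9)² = 38.716.

q_1* = 38.716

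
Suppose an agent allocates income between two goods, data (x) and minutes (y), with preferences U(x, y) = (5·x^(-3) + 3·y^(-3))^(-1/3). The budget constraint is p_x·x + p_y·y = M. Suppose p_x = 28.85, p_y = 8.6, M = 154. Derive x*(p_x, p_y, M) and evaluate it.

x* = 3.9393

MU_x ∝ 5·x^(-4), MU_y ∝ 3·y^(-4), so MRS = (5/3)·(y/x)^(4) = p_x/p_y.
Hence y/x = ((3/5)·p_x/p_y)^(1/(4)), i.e. raised to the 0.25 power.
With the ratio pinned down, the budget gives x* = M/(p_x + p_y·(y/x)) and y* = (y/x)·x*.
Numerically y/x = 1.191104, so x* = 154/(28.85 + 8.6·1.191104) = 3.9393.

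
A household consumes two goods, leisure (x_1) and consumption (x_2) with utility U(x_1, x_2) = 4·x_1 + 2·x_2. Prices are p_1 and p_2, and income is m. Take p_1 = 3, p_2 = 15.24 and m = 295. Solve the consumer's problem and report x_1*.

Perfect substitutes: compare marginal utility per dollar. 4/p_1 vs 2/p_2 → 1.3333 vs 0.1312.
x_1 gives more utility per dollar, so spend all income on x_1: x_1* = m/p_1, x_2* = 0.
Numerically: x_1* = 98.3333, x_2* = 0.

x_1* = 98.3333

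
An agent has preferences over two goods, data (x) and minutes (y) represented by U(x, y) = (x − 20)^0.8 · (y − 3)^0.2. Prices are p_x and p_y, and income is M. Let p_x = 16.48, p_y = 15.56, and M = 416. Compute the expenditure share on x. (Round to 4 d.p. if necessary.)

Let x' = x−20, y' = y−3. MRS = 4·y'/x' = p_x/p_y.
After buying the subsistence bundle (20, 3), a share 0.8 of the remaining income goes to x: x* = 20 + 0.8·(M − 20p_x − 3p_y)/p_x.
Discretionary income = 416 − 20·16.48 − 3·15.56 = 39.72; x* = 20 + 0.8·39.72/16.48 = 21.9282; y* = 3 + 0.2·39.72/15.56 = 3.5105.
Expenditure on x: 16.48·21.9282 = 361.376; share = 0.8687.

share on x = 0.8687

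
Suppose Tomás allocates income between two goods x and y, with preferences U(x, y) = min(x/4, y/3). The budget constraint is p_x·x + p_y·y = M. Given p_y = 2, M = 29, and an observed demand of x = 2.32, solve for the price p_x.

p_x = 11

Leontief preferences: the optimum is at the kink where x/4 = y/3, i.e. y = (3/4)·x.
Budget: p_x·x + p_y·(3/4)·x = M, so (4·p_x + 3·p_y)·x = 4·M.
Demand: x*(p_x,p_y,M) = 4·M/(4·p_x + 3·p_y), y* = 3·M/(4·p_x + 3·p_y).
Set x* = 2.32 in the demand function and solve for p_x: p_x = 11.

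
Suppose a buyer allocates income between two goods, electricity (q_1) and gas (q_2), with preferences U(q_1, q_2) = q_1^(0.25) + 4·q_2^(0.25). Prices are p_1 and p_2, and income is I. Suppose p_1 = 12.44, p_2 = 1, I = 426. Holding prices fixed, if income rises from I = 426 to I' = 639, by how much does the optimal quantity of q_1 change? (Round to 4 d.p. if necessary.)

From the CES first-order condition, (1/4)·(q_2/q_1)^(0.75) = p_1/p_2.
Hence q_2/q_1 = (4·p_1/p_2)^(1/(0.75)), i.e. raised to the 4/3 power.
With the ratio pinned down, the budget gives q_1* = I/(p_1 + p_2·(q_2/q_1)) and q_2* = (q_2/q_1)·q_1*.
Numerically q_2/q_1 = 183.023629, so q_1* = 426/(12.44 + 1·183.023629) = 2.1794.
At I' = 639: q_1* = 3.2692. Change: 3.2692 − 2.1794 = 1.0897.

Δq_1* = 1.0897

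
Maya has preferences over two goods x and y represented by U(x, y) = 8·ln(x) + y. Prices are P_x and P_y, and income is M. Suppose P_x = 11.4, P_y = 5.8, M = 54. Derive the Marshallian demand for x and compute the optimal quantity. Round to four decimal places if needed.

Set MRS = P_x/P_y: (8/x)/1 = P_x/P_y.
So x*(P_x,P_y) = 8·P_y/P_x, independent of income; and y* = (M − 8·P_y)/P_y.
At the given prices: x* = 8·5.8/11.4 = 4.0702.

x* = 4.0702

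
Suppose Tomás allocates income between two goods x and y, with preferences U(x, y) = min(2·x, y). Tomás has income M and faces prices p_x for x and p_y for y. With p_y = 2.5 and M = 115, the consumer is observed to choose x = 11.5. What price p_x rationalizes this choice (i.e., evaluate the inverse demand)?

With perfect complements, no substitution: consume in ratio x:y = 1:2.
Budget: p_x·x + p_y·2·x = M, so (p_x + 2·p_y)·x = M.
Demand: x*(p_x,p_y,M) = M/(p_x + 2·p_y), y* = 2·M/(p_x + 2·p_y).
Set x* = 11.5 in the demand function and solve for p_x: p_x = 5.

p_x = 5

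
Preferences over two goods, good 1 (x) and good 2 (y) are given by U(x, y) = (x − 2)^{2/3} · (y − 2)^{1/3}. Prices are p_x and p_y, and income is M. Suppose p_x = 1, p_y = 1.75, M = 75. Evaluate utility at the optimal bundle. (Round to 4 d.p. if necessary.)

Let x' = x−2, y' = y−2. MRS = 2·y'/x' = p_x/p_y.
After buying the subsistence bundle (2, 2), a share 2/3 of the remaining income goes to x: x* = 2 + 2/3·(M − 2p_x − 2p_y)/p_x.
Discretionary income = 75 − 2·1 − 2·1.75 = 69.5; x* = 2 + 2/3·69.5/1 = 48.3333; y* = 2 + 1/3·69.5/1.75 = 15.2381.
Utility at the optimum: U(48.3333, 15.2381) = 30.5167.

V = 30.5167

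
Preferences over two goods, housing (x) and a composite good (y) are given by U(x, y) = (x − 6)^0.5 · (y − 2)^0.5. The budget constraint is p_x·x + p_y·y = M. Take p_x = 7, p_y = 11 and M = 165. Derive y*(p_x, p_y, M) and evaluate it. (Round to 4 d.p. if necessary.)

MRS = (y−2)/(x−6). Tangency with p_x/p_y gives y−2 = (p_x/p_y)·(x−6).
After buying the subsistence bundle (6, 2), a share 0.5 of the remaining income goes to x: x* = 6 + 0.5·(M − 6p_x − 2p_y)/p_x.
Discretionary income = 165 − 6·7 − 2·11 = 101; y* = 2 + 0.5·101/11 = 6.5909.

y* = 6.5909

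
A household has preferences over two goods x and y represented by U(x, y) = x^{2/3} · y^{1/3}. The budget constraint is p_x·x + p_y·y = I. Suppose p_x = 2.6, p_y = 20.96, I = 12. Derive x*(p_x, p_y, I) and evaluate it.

Demand: x*(p_x,p_y,I) = 2/3·I/p_x and y* = 1/3·I/p_y.
At p_x=2.6, p_y=20.96, I=12: x* = 2/3·12/2.6 = 3.0769.

x* = 3.0769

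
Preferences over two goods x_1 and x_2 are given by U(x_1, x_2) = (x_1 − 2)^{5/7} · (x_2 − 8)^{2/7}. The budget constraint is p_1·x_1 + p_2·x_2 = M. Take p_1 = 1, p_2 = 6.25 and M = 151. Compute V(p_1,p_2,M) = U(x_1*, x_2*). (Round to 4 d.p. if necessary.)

V = 32.2415

MRS = (5/2)·(x_2−8)/(x_1−2). Tangency with p_1/p_2 gives x_2−8 = (2/5)·(p_1/p_2)·(x_1−2).
Substituting into the budget: x_1* = 2 + 5/7·(M − 2·p_1 − 8·p_2)/p_1, and x_2* = 8 + 2/7·(…)/p_2.
Discretionary income = 151 − 2·1 − 8·6.25 = 99; x_1* = 2 + 5/7·99/1 = 72.7143; x_2* = 8 + 2/7·99/6.25 = 12.5257.
Utility at the optimum: U(72.7143, 12.5257) = 32.2415.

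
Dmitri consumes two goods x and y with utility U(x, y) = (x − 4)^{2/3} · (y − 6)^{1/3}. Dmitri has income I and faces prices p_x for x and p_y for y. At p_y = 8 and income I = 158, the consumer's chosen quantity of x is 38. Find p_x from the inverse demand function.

p_x = 2

MRS = 2·(y−6)/(x−4). Tangency with p_x/p_y gives y−6 = (1/2)·(p_x/p_y)·(x−4).
After buying the subsistence bundle (4, 6), a share 2/3 of the remaining income goes to x: x* = 4 + 2/3·(I − 4p_x − 6p_y)/p_x.
Set x* = 38 in the demand function and solve for p_x: p_x = 2.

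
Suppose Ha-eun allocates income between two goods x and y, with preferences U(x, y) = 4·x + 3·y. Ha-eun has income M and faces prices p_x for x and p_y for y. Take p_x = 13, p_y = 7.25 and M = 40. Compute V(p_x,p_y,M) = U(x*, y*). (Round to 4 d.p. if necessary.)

V = 16.5517

Linear utility — the consumer picks whichever good has higher MU/price: 4/13 = 0.3077 vs 3/7.25 = 0.4138.
y gives more utility per dollar, so spend all income on y: y* = M/p_y, x* = 0.
Numerically: x* = 0, y* = 5.5172.
Utility at the optimum: U(0, 5.5172) = 16.5517.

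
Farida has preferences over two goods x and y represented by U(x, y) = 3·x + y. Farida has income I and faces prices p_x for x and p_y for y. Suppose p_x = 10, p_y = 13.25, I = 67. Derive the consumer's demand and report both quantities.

x* = 6.7, y* = 0

Linear utility — the consumer picks whichever good has higher MU/price: 3/10 = 0.3 vs 1/13.25 = 0.0755.
x gives more utility per dollar, so spend all income on x: x* = I/p_x, y* = 0.
Numerically: x* = 6.7, y* = 0.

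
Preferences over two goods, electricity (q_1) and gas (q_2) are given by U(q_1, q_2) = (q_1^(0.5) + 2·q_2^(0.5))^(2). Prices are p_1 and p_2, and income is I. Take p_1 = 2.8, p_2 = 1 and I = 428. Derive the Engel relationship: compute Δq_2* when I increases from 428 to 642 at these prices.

From the CES first-order condition, (1/2)·(q_2/q_1)^(0.5) = p_1/p_2.
Hence q_2/q_1 = (2·p_1/p_2)^(1/(0.5)), i.e. raised to the 2 power.
With the ratio pinned down, the budget gives q_1* = I/(p_1 + p_2·(q_2/q_1)) and q_2* = (q_2/q_1)·q_1*.
Numerically q_2/q_1 = 31.36, so q_1* = 428/(2.8 + 1·31.36) = 12.5293 and q_2* = 31.36·12.5293 = 392.918.
At I' = 642: q_2* = 589.377. Change: 589.377 − 392.918 = 196.459.

Δq_2* = 196.459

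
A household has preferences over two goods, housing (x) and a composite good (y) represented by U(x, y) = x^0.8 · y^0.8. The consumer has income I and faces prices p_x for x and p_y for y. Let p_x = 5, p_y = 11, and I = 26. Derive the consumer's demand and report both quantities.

At p_x=5, p_y=11, I=26: x* = 0.5·26/5 = 2.6, y* = 1.1818.

x* = 2.6, y* = 1.1818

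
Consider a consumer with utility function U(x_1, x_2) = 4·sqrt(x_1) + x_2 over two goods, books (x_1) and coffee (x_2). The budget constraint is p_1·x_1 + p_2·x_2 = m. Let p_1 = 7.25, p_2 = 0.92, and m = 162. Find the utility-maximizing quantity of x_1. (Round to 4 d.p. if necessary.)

x_1* = 0.0644

Set MRS = p_1/p_2: 2·x_1^(−1/2) = p_1/p_2.
Thus x_1* = (2·p_2/p_1)² — independent of m — with the rest of income spent on x_2.
Plugging in: x_1* = (2·0.92/7.25)² = 0.0644.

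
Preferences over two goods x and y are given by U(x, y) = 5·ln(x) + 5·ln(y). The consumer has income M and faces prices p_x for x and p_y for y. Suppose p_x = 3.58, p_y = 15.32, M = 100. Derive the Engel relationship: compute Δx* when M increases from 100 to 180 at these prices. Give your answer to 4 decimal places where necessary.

Tangency: MRS = y/x = p_x/p_y.
So 5·p_y·y = 5·p_x·x; combined with the budget, a share 0.5 of income goes to x.
Demand: x*(p_x,p_y,M) = 0.5·M/p_x and y* = 0.5·M/p_y.
At p_x=3.58, p_y=15.32, M=100: x* = 0.5·100/3.58 = 13.9665.
At M' = 180: x* = 25.1397. Change: 25.1397 − 13.9665 = 11.1732.

Δx* = 11.1732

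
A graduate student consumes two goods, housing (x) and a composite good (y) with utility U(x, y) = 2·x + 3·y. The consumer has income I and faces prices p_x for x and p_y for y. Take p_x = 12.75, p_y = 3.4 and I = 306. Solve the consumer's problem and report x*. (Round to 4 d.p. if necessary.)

x* = 0

Perfect substitutes: compare marginal utility per dollar. 2/p_x vs 3/p_y → 0.1569 vs 0.8824.
y gives more utility per dollar, so spend all income on y: y* = I/p_y, x* = 0.
Numerically: x* = 0, y* = 90.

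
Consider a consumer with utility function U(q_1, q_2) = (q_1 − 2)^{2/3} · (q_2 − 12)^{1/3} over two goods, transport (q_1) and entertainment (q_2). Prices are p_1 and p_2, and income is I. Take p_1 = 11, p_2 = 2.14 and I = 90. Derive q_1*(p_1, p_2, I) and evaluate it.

q_1* = 4.5648

MRS = 2·(q_2−12)/(q_1−2). Tangency with p_1/p_2 gives q_2−12 = (1/2)·(p_1/p_2)·(q_1−2).
After buying the subsistence bundle (2, 12), a share 2/3 of the remaining income goes to q_1: q_1* = 2 + 2/3·(I − 2p_1 − 12p_2)/p_1.
Discretionary income = 90 − 2·11 − 12·2.14 = 42.32; q_1* = 2 + 2/3·42.32/11 = 4.5648.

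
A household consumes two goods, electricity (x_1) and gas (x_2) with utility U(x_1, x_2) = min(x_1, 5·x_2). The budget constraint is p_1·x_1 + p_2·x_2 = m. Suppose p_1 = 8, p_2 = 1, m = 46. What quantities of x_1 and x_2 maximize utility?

Here 5·8 + 1 = 41, giving x_1* = 5.6098 and x_2* = 1.122.

x_1* = 5.6098, x_2* = 1.122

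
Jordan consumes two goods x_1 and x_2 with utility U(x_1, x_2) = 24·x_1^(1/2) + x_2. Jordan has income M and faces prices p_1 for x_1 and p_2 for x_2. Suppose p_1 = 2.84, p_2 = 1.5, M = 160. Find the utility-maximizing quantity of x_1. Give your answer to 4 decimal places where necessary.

x_1* = 40.1706

MU_x_1 = 12/√x_1, MU_x_2 = 1. Tangency: 12/√x_1 = p_1/p_2.
Thus x_1* = (12·p_2/p_1)² — independent of M — with the rest of income spent on x_2.
Plugging in: x_1* = (12·1.5/2.84)² = 40.1706.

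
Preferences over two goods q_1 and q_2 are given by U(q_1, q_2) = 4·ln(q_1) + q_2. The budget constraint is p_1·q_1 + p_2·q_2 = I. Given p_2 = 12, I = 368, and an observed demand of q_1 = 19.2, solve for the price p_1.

Set MRS = p_1/p_2: (4/q_1)/1 = p_1/p_2.
So q_1*(p_1,p_2) = 4·p_2/p_1, independent of income; and q_2* = (I − 4·p_2)/p_2.
Set q_1* = 19.2 in the demand function and solve for p_1: p_1 = 2.5.

p_1 = 2.5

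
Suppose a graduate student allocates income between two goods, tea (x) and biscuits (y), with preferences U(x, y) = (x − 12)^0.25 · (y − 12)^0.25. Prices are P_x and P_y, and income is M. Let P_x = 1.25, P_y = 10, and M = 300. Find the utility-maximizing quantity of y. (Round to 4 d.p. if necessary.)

This is Cobb-Douglas in (x−12, y−12): tangency gives 0.25·P_y·(y−12) = 0.25·P_x·(x−12).
Substituting into the budget: x* = 12 + 0.5·(M − 12·P_x − 12·P_y)/P_x, and y* = 12 + 0.5·(…)/P_y.
Discretionary income = 300 − 12·1.25 − 12·10 = 165; y* = 12 + 0.5·165/10 = 20.25.

y* = 20.25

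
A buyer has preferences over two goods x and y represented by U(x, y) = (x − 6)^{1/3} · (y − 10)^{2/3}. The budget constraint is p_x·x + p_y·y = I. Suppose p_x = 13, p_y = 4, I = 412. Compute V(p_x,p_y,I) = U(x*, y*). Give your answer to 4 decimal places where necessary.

V = 26.2558

Let x' = x−6, y' = y−10. MRS = (1/2)·y'/x' = p_x/p_y.
After buying the subsistence bundle (6, 10), a share 1/3 of the remaining income goes to x: x* = 6 + 1/3·(I − 6p_x − 10p_y)/p_x.
Discretionary income = 412 − 6·13 − 10·4 = 294; x* = 6 + 1/3·294/13 = 13.5385; y* = 10 + 2/3·294/4 = 59.
Utility at the optimum: U(13.5385, 59) = 26.2558.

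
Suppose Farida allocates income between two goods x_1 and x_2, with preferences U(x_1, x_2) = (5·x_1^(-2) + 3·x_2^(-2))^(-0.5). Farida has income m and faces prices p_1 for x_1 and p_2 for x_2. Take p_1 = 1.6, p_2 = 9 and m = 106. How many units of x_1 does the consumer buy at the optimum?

x_1* = 18.0632

MU_x_1 ∝ 5·x_1^(-3), MU_x_2 ∝ 3·x_2^(-3), so MRS = (5/3)·(x_2/x_1)^(3) = p_1/p_2.
Solve for the ratio: x_2/x_1 = [(3/5)·p_1/p_2]^(1/3).
Substitute x_2 = (x_2/x_1)·x_1 into the budget: x_1* = m/(p_1 + p_2·(x_2/x_1)).
Numerically x_2/x_1 = 0.474252, so x_1* = 106/(1.6 + 9·0.474252) = 18.0632.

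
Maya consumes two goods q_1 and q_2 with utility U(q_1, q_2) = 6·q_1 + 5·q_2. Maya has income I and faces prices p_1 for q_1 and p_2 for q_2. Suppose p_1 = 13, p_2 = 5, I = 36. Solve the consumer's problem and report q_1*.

q_2 gives more utility per dollar, so spend all income on q_2: q_2* = I/p_2, q_1* = 0.
Numerically: q_1* = 0, q_2* = 7.2.

q_1* = 0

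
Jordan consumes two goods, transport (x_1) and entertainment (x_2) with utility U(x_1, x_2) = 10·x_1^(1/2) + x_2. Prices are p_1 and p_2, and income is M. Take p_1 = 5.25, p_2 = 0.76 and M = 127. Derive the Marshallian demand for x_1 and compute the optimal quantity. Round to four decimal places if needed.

MU_x_1 = 5/√x_1, MU_x_2 = 1. Tangency: 5/√x_1 = p_1/p_2.
Thus x_1* = (5·p_2/p_1)² — independent of M — with the rest of income spent on x_2.
Plugging in: x_1* = (5·0.76/5.25)² = 0.5239.

x_1* = 0.5239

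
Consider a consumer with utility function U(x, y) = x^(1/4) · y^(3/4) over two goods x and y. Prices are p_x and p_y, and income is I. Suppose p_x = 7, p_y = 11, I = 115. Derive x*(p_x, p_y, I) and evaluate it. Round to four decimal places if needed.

x* = 4.1071

Demand: x*(p_x,p_y,I) = 0.25·I/p_x and y* = 0.75·I/p_y.
At p_x=7, p_y=11, I=115: x* = 0.25·115/7 = 4.1071.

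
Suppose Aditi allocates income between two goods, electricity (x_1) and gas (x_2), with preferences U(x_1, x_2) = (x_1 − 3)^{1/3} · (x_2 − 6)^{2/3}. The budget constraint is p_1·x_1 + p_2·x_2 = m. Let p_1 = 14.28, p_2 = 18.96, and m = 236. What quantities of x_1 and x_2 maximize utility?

x_1* = 4.8534, x_2* = 8.7918

Let x_1' = x_1−3, x_2' = x_2−6. MRS = (1/2)·x_2'/x_1' = p_1/p_2.
Substituting into the budget: x_1* = 3 + 1/3·(m − 3·p_1 − 6·p_2)/p_1, and x_2* = 6 + 2/3·(…)/p_2.
Discretionary income = 236 − 3·14.28 − 6·18.96 = 79.4; x_1* = 3 + 1/3·79.4/14.28 = 4.8534; x_2* = 6 + 2/3·79.4/18.96 = 8.7918.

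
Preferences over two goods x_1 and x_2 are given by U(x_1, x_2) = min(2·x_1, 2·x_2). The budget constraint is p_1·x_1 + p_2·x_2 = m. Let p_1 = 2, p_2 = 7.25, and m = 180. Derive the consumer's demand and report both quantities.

Demand: x_1*(p_1,p_2,m) = 2·m/(2·p_1 + 2·p_2), x_2* = 2·m/(2·p_1 + 2·p_2).
Here 2·2 + 2·7.25 = 18.5, giving x_1* = 19.4595 and x_2* = 19.4595.

x_1* = 19.4595, x_2* = 19.4595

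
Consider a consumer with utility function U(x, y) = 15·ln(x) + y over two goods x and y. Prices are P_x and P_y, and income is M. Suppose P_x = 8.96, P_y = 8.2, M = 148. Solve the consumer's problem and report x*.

MU_x = 15/x, MU_y = 1. Tangency: 15/x = P_x/P_y.
So x*(P_x,P_y) = 15·P_y/P_x, independent of income; and y* = (M − 15·P_y)/P_y.
At the given prices: x* = 15·8.2/8.96 = 13.7277.

x* = 13.7277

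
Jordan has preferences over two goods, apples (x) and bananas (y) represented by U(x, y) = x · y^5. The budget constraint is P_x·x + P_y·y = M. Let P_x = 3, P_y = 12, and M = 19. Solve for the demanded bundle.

Demand: x*(P_x,P_y,M) = 1/6·M/P_x and y* = 5/6·M/P_y.
At P_x=3, P_y=12, M=19: x* = 1/6·19/3 = 1.0556, y* = 1.3194.

x* = 1.0556, y* = 1.3194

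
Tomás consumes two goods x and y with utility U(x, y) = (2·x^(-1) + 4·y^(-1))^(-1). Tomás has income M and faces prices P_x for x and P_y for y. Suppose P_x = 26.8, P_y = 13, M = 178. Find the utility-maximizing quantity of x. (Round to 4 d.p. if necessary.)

MRS = MU_x/MU_y = (1/2)·(y/x)^(2). Set equal to P_x/P_y.
Hence y/x = (2·P_x/P_y)^(1/(2)), i.e. raised to the 0.5 power.
With the ratio pinned down, the budget gives x* = M/(P_x + P_y·(y/x)) and y* = (y/x)·x*.
Numerically y/x = 2.030536, so x* = 178/(26.8 + 13·2.030536) = 3.3461.

x* = 3.3461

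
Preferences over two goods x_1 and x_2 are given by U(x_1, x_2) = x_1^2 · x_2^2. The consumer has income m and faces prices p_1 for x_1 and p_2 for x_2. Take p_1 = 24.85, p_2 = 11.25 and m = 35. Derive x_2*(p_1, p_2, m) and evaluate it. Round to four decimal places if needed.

x_2* = 1.5556

The MRS is x_2/x_1. Set MRS = p_1/p_2.
So 2·p_2·x_2 = 2·p_1·x_1; combined with the budget, a share 0.5 of income goes to x_1.
Demand: x_1*(p_1,p_2,m) = 0.5·m/p_1 and x_2* = 0.5·m/p_2.
At p_1=24.85, p_2=11.25, m=35: x_2* = 0.5·35/11.25 = 1.5556.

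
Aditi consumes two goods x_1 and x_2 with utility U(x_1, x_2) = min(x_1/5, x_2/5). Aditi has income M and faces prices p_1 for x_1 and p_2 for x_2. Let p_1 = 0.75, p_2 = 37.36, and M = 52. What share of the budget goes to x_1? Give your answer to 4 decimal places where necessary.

share on x_1 = 0.0197

With perfect complements, no substitution: consume in ratio x_1:x_2 = 5:5.
Budget: p_1·x_1 + p_2·x_1 = M, so (5·p_1 + 5·p_2)·x_1 = 5·M.
Demand: x_1*(p_1,p_2,M) = 5·M/(5·p_1 + 5·p_2), x_2* = 5·M/(5·p_1 + 5·p_2).
Here 5·0.75 + 5·37.36 = 190.55, giving x_1* = 1.3645 and x_2* = 1.3645.
Expenditure on x_1: 0.75·1.3645 = 1.0234; share = 0.0197.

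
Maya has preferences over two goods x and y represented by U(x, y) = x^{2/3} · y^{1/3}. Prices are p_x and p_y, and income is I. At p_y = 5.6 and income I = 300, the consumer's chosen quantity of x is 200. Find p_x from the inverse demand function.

The MRS is 2·y/x. Set MRS = p_x/p_y.
So 2/3·p_y·y = 1/3·p_x·x; combined with the budget, a share 2/3 of income goes to x.
Demand: x*(p_x,p_y,I) = 2/3·I/p_x and y* = 1/3·I/p_y.
Set x* = 200 in the demand function and solve for p_x: p_x = 1.

p_x = 1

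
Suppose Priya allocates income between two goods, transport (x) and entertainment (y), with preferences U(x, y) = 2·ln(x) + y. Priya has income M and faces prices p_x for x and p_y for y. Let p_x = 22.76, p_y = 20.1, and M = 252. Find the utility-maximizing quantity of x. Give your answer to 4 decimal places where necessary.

x* = 1.7663

MU_x = 2/x, MU_y = 1. Tangency: 2/x = p_x/p_y.
So x*(p_x,p_y) = 2·p_y/p_x, independent of income; and y* = (M − 2·p_y)/p_y.
At the given prices: x* = 2·20.1/22.76 = 1.7663.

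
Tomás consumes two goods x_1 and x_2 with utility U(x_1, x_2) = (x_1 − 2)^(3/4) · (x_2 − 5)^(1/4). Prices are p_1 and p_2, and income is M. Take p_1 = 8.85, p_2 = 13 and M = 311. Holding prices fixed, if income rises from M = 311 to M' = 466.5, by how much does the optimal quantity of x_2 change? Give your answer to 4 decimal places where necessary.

MRS = 3·(x_2−5)/(x_1−2). Tangency with p_1/p_2 gives x_2−5 = (1/3)·(p_1/p_2)·(x_1−2).
Substituting into the budget: x_1* = 2 + 0.75·(M − 2·p_1 − 5·p_2)/p_1, and x_2* = 5 + 0.25·(…)/p_2.
Discretionary income = 311 − 2·8.85 − 5·13 = 228.3; x_2* = 5 + 0.25·228.3/13 = 9.3904.
At M' = 466.5: x_2* = 12.3808. Change: 12.3808 − 9.3904 = 2.9904.

Δx_2* = 2.9904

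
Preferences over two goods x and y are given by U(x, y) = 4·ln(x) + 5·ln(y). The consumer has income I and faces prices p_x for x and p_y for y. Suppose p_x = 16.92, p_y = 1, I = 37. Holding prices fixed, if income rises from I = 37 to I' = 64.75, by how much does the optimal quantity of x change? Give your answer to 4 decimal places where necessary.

MU_x/MU_y = (4·y)/(5·x); tangency sets this equal to p_x/p_y.
So 4·p_y·y = 5·p_x·x; combined with the budget, a share 4/9 of income goes to x.
Demand: x*(p_x,p_y,I) = 4/9·I/p_x and y* = 5/9·I/p_y.
At p_x=16.92, p_y=1, I=37: x* = 4/9·37/16.92 = 0.9719.
At I' = 64.75: x* = 1.7008. Change: 1.7008 − 0.9719 = 0.7289.

Δx* = 0.7289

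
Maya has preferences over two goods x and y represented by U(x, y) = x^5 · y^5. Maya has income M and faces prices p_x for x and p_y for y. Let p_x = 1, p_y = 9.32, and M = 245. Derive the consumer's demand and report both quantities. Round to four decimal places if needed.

x* = 122.5, y* = 13.1438

MU_x/MU_y = (5·y)/(5·x); tangency sets this equal to p_x/p_y.
Rearranging, p_y·y = p_x·x. Substituting into the budget gives p_x·x·(1 + 1) = M.
Demand: x*(p_x,p_y,M) = 0.5·M/p_x and y* = 0.5·M/p_y.
At p_x=1, p_y=9.32, M=245: x* = 0.5·245/1 = 122.5, y* = 13.1438.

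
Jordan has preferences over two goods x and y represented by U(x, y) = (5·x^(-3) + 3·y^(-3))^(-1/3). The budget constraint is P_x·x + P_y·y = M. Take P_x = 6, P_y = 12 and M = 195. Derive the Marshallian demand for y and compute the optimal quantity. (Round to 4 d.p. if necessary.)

y* = 9.698

MU_x ∝ 5·x^(-4), MU_y ∝ 3·y^(-4), so MRS = (5/3)·(y/x)^(4) = P_x/P_y.
Hence y/x = ((3/5)·P_x/P_y)^(1/(4)), i.e. raised to the 0.25 power.
Substitute y = (y/x)·x into the budget: x* = M/(P_x + P_y·(y/x)).
Numerically y/x = 0.740083, so x* = 195/(6 + 12·0.740083) = 13.104 and y* = 0.740083·13.104 = 9.698.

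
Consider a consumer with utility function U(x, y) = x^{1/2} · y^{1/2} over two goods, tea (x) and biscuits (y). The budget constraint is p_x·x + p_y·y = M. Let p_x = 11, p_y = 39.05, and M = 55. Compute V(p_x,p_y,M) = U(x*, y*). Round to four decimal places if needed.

V = 1.3269

MU_x/MU_y = (0.5·y)/(0.5·x); tangency sets this equal to p_x/p_y.
Rearranging, p_y·y = p_x·x. Substituting into the budget gives p_x·x·(1 + 1) = M.
Demand: x*(p_x,p_y,M) = 0.5·M/p_x and y* = 0.5·M/p_y.
At p_x=11, p_y=39.05, M=55: x* = 0.5·55/11 = 2.5, y* = 0.7042.
Utility at the optimum: U(2.5, 0.7042) = 1.3269.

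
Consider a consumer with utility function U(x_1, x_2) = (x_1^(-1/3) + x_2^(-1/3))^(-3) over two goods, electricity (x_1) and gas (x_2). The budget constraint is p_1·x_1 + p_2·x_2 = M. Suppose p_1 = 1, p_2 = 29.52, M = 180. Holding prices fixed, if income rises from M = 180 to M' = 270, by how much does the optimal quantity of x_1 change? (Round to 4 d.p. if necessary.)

MU_x_1 ∝ x_1^(-4/3), MU_x_2 ∝ x_2^(-4/3), so MRS = (x_2/x_1)^(4/3) = p_1/p_2.
Hence x_2/x_1 = (p_1/p_2)^(1/(4/3)), i.e. raised to the 0.75 power.
With the ratio pinned down, the budget gives x_1* = M/(p_1 + p_2·(x_2/x_1)) and x_2* = (x_2/x_1)·x_1*.
Numerically x_2/x_1 = 0.078961, so x_1* = 180/(1 + 29.52·0.078961) = 54.039.
At M' = 270: x_1* = 81.0585. Change: 81.0585 − 54.039 = 27.0195.

Δx_1* = 27.0195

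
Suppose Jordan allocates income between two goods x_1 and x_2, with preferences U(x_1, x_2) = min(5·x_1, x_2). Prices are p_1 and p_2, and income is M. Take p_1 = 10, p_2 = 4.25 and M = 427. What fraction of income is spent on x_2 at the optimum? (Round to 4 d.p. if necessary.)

share on x_2 = 0.68

Here 10 + 5·4.25 = 31.25, giving x_1* = 13.664 and x_2* = 68.32.
Expenditure on x_2: 4.25·68.32 = 290.36; share = 0.68.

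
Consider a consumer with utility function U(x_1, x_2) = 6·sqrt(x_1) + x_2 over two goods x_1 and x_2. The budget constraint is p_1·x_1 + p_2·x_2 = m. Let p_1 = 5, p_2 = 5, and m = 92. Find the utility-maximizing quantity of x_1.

x_1* = 9

MU_x_1 = 3/√x_1, MU_x_2 = 1. Tangency: 3/√x_1 = p_1/p_2.
Thus x_1* = (3·p_2/p_1)² — independent of m — with the rest of income spent on x_2.
Plugging in: x_1* = (3·5/5)² = 9.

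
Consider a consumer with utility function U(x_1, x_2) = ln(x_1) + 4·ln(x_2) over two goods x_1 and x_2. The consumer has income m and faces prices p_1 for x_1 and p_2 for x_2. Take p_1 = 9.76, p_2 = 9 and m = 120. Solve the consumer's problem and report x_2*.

MU_x_1/MU_x_2 = (x_2)/(4·x_1); tangency sets this equal to p_1/p_2.
So p_2·x_2 = 4·p_1·x_1; combined with the budget, a share 0.2 of income goes to x_1.
Demand: x_1*(p_1,p_2,m) = 0.2·m/p_1 and x_2* = 0.8·m/p_2.
At p_1=9.76, p_2=9, m=120: x_2* = 0.8·120/9 = 10.6667.

x_2* = 10.6667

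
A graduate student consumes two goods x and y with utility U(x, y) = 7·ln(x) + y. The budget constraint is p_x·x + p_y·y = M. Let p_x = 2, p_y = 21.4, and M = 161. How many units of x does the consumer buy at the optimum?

x* = 74.9

Set MRS = p_x/p_y: (7/x)/1 = p_x/p_y.
So x*(p_x,p_y) = 7·p_y/p_x, independent of income; and y* = (M − 7·p_y)/p_y.
At the given prices: x* = 7·21.4/2 = 74.9.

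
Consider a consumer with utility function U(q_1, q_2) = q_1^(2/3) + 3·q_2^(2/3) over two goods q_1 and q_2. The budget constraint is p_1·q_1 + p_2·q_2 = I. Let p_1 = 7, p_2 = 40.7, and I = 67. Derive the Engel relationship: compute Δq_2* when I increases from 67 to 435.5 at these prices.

Δq_2* = 4.0203

Substitute q_2 = (q_2/q_1)·q_1 into the budget: q_1* = I/(p_1 + p_2·(q_2/q_1)).
Numerically q_2/q_1 = 0.137365, so q_1* = 67/(7 + 40.7·0.137365) = 5.3214 and q_2* = 0.137365·5.3214 = 0.731.
At I' = 435.5: q_2* = 4.7513. Change: 4.7513 − 0.731 = 4.0203.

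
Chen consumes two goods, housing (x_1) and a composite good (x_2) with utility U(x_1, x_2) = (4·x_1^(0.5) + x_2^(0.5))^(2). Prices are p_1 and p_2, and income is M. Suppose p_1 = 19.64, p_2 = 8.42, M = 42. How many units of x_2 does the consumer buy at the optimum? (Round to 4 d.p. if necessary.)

Numerically x_2/x_1 = 0.340047, so x_1* = 42/(19.64 + 8.42·0.340047) = 1.8664 and x_2* = 0.340047·1.8664 = 0.6347.

x_2* = 0.6347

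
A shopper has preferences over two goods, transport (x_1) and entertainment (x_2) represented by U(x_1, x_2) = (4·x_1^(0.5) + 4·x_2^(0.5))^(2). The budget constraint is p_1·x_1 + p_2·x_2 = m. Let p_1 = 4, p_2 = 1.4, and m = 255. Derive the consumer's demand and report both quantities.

x_1* = 16.5278, x_2* = 134.9206

Substitute x_2 = (x_2/x_1)·x_1 into the budget: x_1* = m/(p_1 + p_2·(x_2/x_1)).
Numerically x_2/x_1 = 8.163265, so x_1* = 255/(4 + 1.4·8.163265) = 16.5278 and x_2* = 8.163265·16.5278 = 134.9206.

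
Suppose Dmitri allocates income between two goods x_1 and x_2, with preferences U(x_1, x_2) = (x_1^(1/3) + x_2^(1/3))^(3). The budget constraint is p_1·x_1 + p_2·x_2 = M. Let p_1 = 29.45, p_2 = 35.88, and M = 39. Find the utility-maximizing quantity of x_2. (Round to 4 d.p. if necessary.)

MU_x_1 ∝ x_1^(-2/3), MU_x_2 ∝ x_2^(-2/3), so MRS = (x_2/x_1)^(2/3) = p_1/p_2.
Solve for the ratio: x_2/x_1 = [p_1/p_2]^(1.5).
With the ratio pinned down, the budget gives x_1* = M/(p_1 + p_2·(x_2/x_1)) and x_2* = (x_2/x_1)·x_1*.
Numerically x_2/x_1 = 0.743617, so x_1* = 39/(29.45 + 35.88·0.743617) = 0.6948 and x_2* = 0.743617·0.6948 = 0.5167.

x_2* = 0.5167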